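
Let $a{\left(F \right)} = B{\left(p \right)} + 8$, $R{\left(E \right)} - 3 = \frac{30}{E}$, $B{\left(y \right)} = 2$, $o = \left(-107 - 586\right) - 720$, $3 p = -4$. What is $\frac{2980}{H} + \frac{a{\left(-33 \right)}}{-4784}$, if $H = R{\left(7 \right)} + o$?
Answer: $- \frac{624329}{294216} \approx -2.122$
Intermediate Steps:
$p = - \frac{4}{3}$ ($p = \frac{1}{3} \left(-4\right) = - \frac{4}{3} \approx -1.3333$)
$o = -1413$ ($o = -693 - 720 = -1413$)
$R{\left(E \right)} = 3 + \frac{30}{E}$
$a{\left(F \right)} = 10$ ($a{\left(F \right)} = 2 + 8 = 10$)
$H = - \frac{9840}{7}$ ($H = \left(3 + \frac{30}{7}\right) - 1413 = \frac{51}{7} - 1413 = - \frac{9840}{7} \approx -1405.7$)
$\frac{2980}{H} + \frac{a{\left(-33 \right)}}{-4784} = \frac{2980}{- \frac{9840}{7}} + \frac{10}{-4784} = 2980 \left(- \frac{7}{9840}\right) + 10 \left(- \frac{1}{4784}\right) = - \frac{1043}{492} - \frac{5}{2392} = - \frac{624329}{294216}$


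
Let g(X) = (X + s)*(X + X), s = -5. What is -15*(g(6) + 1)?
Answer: -195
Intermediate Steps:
g(X) = 2*X*(-5 + X) (g(X) = (X - 5)*(X + X) = (-5 + X)*(2*X) = 2*X*(-5 + X))
-15*(g(6) + 1) = -15*(2*6*(-5 + 6) + 1) = -15*(2*6*1 + 1) = -15*(12 + 1) = -15*13 = -195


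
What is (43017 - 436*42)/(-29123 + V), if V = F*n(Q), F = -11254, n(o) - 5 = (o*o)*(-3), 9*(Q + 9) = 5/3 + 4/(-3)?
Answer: 6003315/638328757 ≈ 0.0094047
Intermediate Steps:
Q = -242/27 (Q = -9 + (5/3 + 4/(-3))/9 = -9 + (5*(1/3) + 4*(-1/3))/9 = -9 + (5/3 - 4/3)/9 = -9 + (1/9)*(1/3) = -9 + 1/27 = -242/27 ≈ -8.9630)
n(o) = 5 - 3*o**2 (n(o) = 5 + (o*o)*(-3) = 5 + o**2*(-3) = 5 - 3*o**2)
V = 645405646/243 (V = -11254*(5 - 3*(-242/27)**2) = -11254*(5 - 3*58564/729) = -11254*(5 - 58564/243) = -11254*(-57349/243) = 645405646/243 ≈ 2.6560e+6)
(43017 - 436*42)/(-29123 + V) = (43017 - 436*42)/(-29123 + 645405646/243) = (43017 - 18312)/(638328757/243) = 24705*(243/638328757) = 6003315/638328757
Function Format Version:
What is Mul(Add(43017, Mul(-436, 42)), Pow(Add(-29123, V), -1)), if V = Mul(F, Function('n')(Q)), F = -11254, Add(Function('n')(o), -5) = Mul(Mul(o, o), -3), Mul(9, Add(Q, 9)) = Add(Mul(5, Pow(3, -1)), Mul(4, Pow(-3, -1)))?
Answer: Rational(6003315, 638328757) ≈ 0.0094047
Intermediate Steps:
Q = Rational(-242, 27) (Q = Add(-9, Mul(Rational(1, 9), Add(Mul(5, Pow(3, -1)), Mul(4, Pow(-3, -1))))) = Add(-9, Mul(Rational(1, 9), Add(Mul(5, Rational(1, 3)), Mul(4, Rational(-1, 3))))) = Add(-9, Mul(Rational(1, 9), Add(Rational(5, 3), Rational(-4, 3)))) = Add(-9, Mul(Rational(1, 9), Rational(1, 3))) = Add(-9, Rational(1, 27)) = Rational(-242, 27) ≈ -8.9630)
Function('n')(o) = Add(5, Mul(-3, Pow(o, 2))) (Function('n')(o) = Add(5, Mul(Mul(o, o), -3)) = Add(5, Mul(Pow(o, 2), -3)) = Add(5, Mul(-3, Pow(o, 2))))
V = Rational(645405646, 243) (V = Mul(-11254, Add(5, Mul(-3, Pow(Rational(-242, 27), 2)))) = Mul(-11254, Add(5, Mul(-3, Rational(58564, 729)))) = Mul(-11254, Add(5, Rational(-58564, 243))) = Mul(-11254, Rational(-57349, 243)) = Rational(645405646, 243) ≈ 2.6560e+6)
Mul(Add(43017, Mul(-436, 42)), Pow(Add(-29123, V), -1)) = Mul(Add(43017, Mul(-436, 42)), Pow(Add(-29123, Rational(645405646, 243)), -1)) = Mul(Add(43017, -18312), Pow(Rational(638328757, 243), -1)) = Mul(24705, Rational(243, 638328757)) = Rational(6003315, 638328757)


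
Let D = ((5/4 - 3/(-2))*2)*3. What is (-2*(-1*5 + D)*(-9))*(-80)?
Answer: -16560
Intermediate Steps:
D = 33/2 (D = ((5*(1/4) - 3*(-1/2))*2)*3 = ((5/4 + 3/2)*2)*3 = ((11/4)*2)*3 = (11/2)*3 = 33/2 ≈ 16.500)
(-2*(-1*5 + D)*(-9))*(-80) = (-2*(-1*5 + 33/2)*(-9))*(-80) = (-2*(-5 + 33/2)*(-9))*(-80) = (-2*23/2*(-9))*(-80) = -23*(-9)*(-80) = 207*(-80) = -16560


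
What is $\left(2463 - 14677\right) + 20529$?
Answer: $8315$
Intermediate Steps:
$\left(2463 - 14677\right) + 20529 = -12214 + 20529 = 8315$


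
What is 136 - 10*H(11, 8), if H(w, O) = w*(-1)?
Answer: 246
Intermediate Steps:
H(w, O) = -w
136 - 10*H(11, 8) = 136 - (-10)*11 = 136 - 10*(-11) = 136 + 110 = 246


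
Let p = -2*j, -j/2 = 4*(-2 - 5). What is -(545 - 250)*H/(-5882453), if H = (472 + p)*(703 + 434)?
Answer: 120749400/5882453 ≈ 20.527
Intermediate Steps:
j = 56 (j = -8*(-2 - 5) = -8*(-7) = -2*(-28) = 56)
p = -112 (p = -2*56 = -112)
H = 409320 (H = (472 - 112)*(703 + 434) = 360*1137 = 409320)
-(545 - 250)*H/(-5882453) = -(545 - 250)*409320/(-5882453) = -295*409320*(-1/5882453) = -1*120749400*(-1/5882453) = -120749400*(-1/5882453) = 120749400/5882453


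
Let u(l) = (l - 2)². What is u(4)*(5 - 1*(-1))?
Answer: 24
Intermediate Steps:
u(l) = (-2 + l)²
u(4)*(5 - 1*(-1)) = (-2 + 4)²*(5 - 1*(-1)) = 2²*(5 + 1) = 4*6 = 24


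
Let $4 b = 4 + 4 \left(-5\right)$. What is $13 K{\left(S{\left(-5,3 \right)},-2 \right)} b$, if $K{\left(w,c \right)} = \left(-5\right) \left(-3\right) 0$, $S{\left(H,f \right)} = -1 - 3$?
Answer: $0$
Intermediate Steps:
$S{\left(H,f \right)} = -4$
$K{\left(w,c \right)} = 0$ ($K{\left(w,c \right)} = 15 \cdot 0 = 0$)
$b = -4$ ($b = \frac{4 + 4 \left(-5\right)}{4} = \frac{4 - 20}{4} = \frac{1}{4} \left(-16\right) = -4$)
$13 K{\left(S{\left(-5,3 \right)},-2 \right)} b = 13 \cdot 0 \left(-4\right) = 0 \left(-4\right) = 0$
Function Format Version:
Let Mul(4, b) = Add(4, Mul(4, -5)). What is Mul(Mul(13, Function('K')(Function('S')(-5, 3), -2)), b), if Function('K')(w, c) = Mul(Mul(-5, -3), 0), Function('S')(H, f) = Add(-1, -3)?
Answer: 0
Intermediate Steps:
Function('S')(H, f) = -4
Function('K')(w, c) = 0 (Function('K')(w, c) = Mul(15, 0) = 0)
b = -4 (b = Mul(Rational(1, 4), Add(4, Mul(4, -5))) = Mul(Rational(1, 4), Add(4, -20)) = Mul(Rational(1, 4), -16) = -4)
Mul(Mul(13, Function('K')(Function('S')(-5, 3), -2)), b) = Mul(Mul(13, 0), -4) = Mul(0, -4) = 0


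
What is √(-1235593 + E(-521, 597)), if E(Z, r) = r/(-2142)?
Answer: I*√629900511114/714 ≈ 1111.6*I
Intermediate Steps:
E(Z, r) = -r/2142 (E(Z, r) = r*(-1/2142) = -r/2142)
√(-1235593 + E(-521, 597)) = √(-1235593 - 1/2142*597) = √(-1235593 - 199/714) = √(-882213601/714) = I*√629900511114/714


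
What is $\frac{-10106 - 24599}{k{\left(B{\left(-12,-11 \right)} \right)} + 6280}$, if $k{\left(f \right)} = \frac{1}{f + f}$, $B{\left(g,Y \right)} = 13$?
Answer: $- \frac{902330}{163281} \approx -5.5262$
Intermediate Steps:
$k{\left(f \right)} = \frac{1}{2 f}$
$\frac{-10106 - 24599}{k{\left(B{\left(-12,-11 \right)} \right)} + 6280} = \frac{-10106 - 24599}{\frac{1}{2 \cdot 13} + 6280} = - \frac{34705}{\frac{1}{2} \cdot \frac{1}{13} + 6280} = - \frac{34705}{\frac{1}{26} + 6280} = - \frac{34705}{\frac{163281}{26}} = \left(-34705\right) \frac{26}{163281} = - \frac{902330}{163281}$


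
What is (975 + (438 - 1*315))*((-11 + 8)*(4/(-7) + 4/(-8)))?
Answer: 24705/7 ≈ 3529.3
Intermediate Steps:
(975 + (438 - 1*315))*((-11 + 8)*(4/(-7) + 4/(-8))) = (975 + (438 - 315))*(-3*(4*(-⅐) + 4*(-⅛))) = (975 + 123)*(-3*(-4/7 - ½)) = 1098*(-3*(-15/14)) = 1098*(45/14) = 24705/7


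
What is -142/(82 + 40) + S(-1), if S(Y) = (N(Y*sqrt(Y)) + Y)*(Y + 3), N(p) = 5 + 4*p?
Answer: 417/61 - 8*I ≈ 6.8361 - 8.0*I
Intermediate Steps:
S(Y) = (3 + Y)*(5 + Y + 4*Y**(3/2)) (S(Y) = ((5 + 4*(Y*sqrt(Y))) + Y)*(Y + 3) = ((5 + 4*Y**(3/2)) + Y)*(3 + Y) = (5 + Y + 4*Y**(3/2))*(3 + Y) = (3 + Y)*(5 + Y + 4*Y**(3/2)))
-142/(82 + 40) + S(-1) = -142/(82 + 40) + (15 + (-1)**2 + 4*(-1)**(5/2) + 8*(-1) + 12*(-1)**(3/2)) = -142/122 + (15 + 1 + 4*I - 8 + 12*(-I)) = (1/122)*(-142) + (15 + 1 + 4*I - 8 - 12*I) = -71/61 + (8 - 8*I) = 417/61 - 8*I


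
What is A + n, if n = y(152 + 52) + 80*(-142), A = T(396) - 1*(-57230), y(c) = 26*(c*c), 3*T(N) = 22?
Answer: 3383680/3 ≈ 1.1279e+6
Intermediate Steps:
T(N) = 22/3 (T(N) = (⅓)*22 = 22/3)
y(c) = 26*c²
A = 171712/3 (A = 22/3 - 1*(-57230) = 22/3 + 57230 = 171712/3 ≈ 57237.)
n = 1070656 (n = 26*(152 + 52)² + 80*(-142) = 26*204² - 11360 = 26*41616 - 11360 = 1082016 - 11360 = 1070656)
A + n = 171712/3 + 1070656 = 3383680/3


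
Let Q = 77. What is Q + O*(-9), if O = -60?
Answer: 617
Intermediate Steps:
Q + O*(-9) = 77 - 60*(-9) = 77 + 540 = 617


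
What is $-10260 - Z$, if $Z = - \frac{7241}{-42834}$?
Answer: $- \frac{439484081}{42834} \approx -10260.0$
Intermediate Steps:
$Z = \frac{7241}{42834}$ ($Z = \left(-7241\right) \left(- \frac{1}{42834}\right) = \frac{7241}{42834} \approx 0.16905$)
$-10260 - Z = -10260 - \frac{7241}{42834} = - \frac{439484081}{42834}$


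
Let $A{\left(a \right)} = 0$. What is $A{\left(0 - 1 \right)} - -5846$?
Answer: $5846$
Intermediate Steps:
$A{\left(0 - 1 \right)} - -5846 = 0 - -5846 = 0 + 5846 = 5846$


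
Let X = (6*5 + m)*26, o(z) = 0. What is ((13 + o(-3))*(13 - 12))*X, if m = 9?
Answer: 13182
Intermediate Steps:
X = 1014 (X = (6*5 + 9)*26 = (30 + 9)*26 = 39*26 = 1014)
((13 + o(-3))*(13 - 12))*X = ((13 + 0)*(13 - 12))*1014 = (13*1)*1014 = 13*1014 = 13182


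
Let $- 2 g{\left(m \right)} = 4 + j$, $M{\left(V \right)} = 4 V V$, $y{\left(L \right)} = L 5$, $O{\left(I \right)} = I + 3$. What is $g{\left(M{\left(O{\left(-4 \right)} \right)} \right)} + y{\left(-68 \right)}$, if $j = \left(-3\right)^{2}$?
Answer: $- \frac{693}{2} \approx -346.5$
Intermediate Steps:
$O{\left(I \right)} = 3 + I$
$y{\left(L \right)} = 5 L$
$j = 9$
$M{\left(V \right)} = 4 V^{2}$
$g{\left(m \right)} = - \frac{13}{2}$ ($g{\left(m \right)} = - \frac{4 + 9}{2} = \left(- \frac{1}{2}\right) 13 = - \frac{13}{2}$)
$g{\left(M{\left(O{\left(-4 \right)} \right)} \right)} + y{\left(-68 \right)} = - \frac{13}{2} + 5 \left(-68\right) = - \frac{13}{2} - 340 = - \frac{693}{2}$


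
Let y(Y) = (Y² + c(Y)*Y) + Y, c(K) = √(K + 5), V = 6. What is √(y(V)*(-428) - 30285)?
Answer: √(-48261 - 2568*√11) ≈ 238.28*I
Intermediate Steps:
c(K) = √(5 + K)
y(Y) = Y + Y² + Y*√(5 + Y) (y(Y) = (Y² + √(5 + Y)*Y) + Y = (Y² + Y*√(5 + Y)) + Y = Y + Y² + Y*√(5 + Y))
√(y(V)*(-428) - 30285) = √((6*(1 + 6 + √(5 + 6)))*(-428) - 30285) = √((6*(1 + 6 + √11))*(-428) - 30285) = √((6*(7 + √11))*(-428) - 30285) = √((42 + 6*√11)*(-428) - 30285) = √((-17976 - 2568*√11) - 30285) = √(-48261 - 2568*√11)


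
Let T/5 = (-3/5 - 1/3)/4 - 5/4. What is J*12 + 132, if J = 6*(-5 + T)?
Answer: -762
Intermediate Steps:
T = -89/12 (T = 5*((-3/5 - 1/3)/4 - 5/4) = 5*((-3*1/5 - 1*1/3)*(1/4) - 5*1/4) = 5*((-3/5 - 1/3)*(1/4) - 5/4) = 5*(-14/15*1/4 - 5/4) = 5*(-7/30 - 5/4) = 5*(-89/60) = -89/12 ≈ -7.4167)
J = -149/2 (J = 6*(-5 - 89/12) = 6*(-149/12) = -149/2 ≈ -74.500)
J*12 + 132 = -149/2*12 + 132 = -894 + 132 = -762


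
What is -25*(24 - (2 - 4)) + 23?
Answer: -627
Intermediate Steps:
-25*(24 - (2 - 4)) + 23 = -25*(24 - 1*(-2)) + 23 = -25*(24 + 2) + 23 = -25*26 + 23 = -650 + 23 = -627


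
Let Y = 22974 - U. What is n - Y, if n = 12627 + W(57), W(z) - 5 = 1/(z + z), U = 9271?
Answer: -122093/114 ≈ -1071.0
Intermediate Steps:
W(z) = 5 + 1/(2*z) (W(z) = 5 + 1/(z + z) = 5 + 1/(2*z))
Y = 13703 (Y = 22974 - 1*9271 = 22974 - 9271 = 13703)
n = 1440049/114 (n = 12627 + (5 + (1/2)/57) = 12627 + (5 + (1/2)*(1/57)) = 12627 + (5 + 1/114) = 12627 + 571/114 = 1440049/114 ≈ 12632.)
n - Y = 1440049/114 - 1*13703 = 1440049/114 - 13703 = -122093/114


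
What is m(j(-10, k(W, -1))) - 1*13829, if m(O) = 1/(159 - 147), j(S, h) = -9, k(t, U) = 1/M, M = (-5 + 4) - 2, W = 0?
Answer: -165947/12 ≈ -13829.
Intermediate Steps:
M = -3 (M = -1 - 2 = -3)
k(t, U) = -⅓ (k(t, U) = 1/(-3) = -⅓)
m(O) = 1/12
m(j(-10, k(W, -1))) - 1*13829 = 1/12 - 1*13829 = 1/12 - 13829 = -165947/12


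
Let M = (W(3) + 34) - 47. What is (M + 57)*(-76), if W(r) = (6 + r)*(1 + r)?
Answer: -6080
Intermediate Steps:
W(r) = (1 + r)*(6 + r)
M = 23 (M = ((6 + 3² + 7*3) + 34) - 47 = ((6 + 9 + 21) + 34) - 47 = (36 + 34) - 47 = 70 - 47 = 23)
(M + 57)*(-76) = (23 + 57)*(-76) = 80*(-76) = -6080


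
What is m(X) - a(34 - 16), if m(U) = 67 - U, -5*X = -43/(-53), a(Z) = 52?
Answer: 4018/265 ≈ 15.162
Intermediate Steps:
X = -43/265 (X = -(-43)/(5*(-53)) = -(-43)*(-1)/(5*53) = -1/5*43/53 = -43/265 ≈ -0.16226)
m(X) - a(34 - 16) = (67 - 1*(-43/265)) - 1*52 = (67 + 43/265) - 52 = 17798/265 - 52 = 4018/265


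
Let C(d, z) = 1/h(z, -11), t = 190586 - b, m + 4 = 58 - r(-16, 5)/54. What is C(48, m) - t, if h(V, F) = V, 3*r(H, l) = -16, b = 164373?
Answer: -114865285/4382 ≈ -26213.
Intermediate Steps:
r(H, l) = -16/3 (r(H, l) = (⅓)*(-16) = -16/3)
m = 4382/81 (m = -4 + (58 - (-16)/(3*54)) = -4 + (58 - 1*(-8/81)) = -4 + (58 + 8/81) = -4 + 4706/81 = 4382/81 ≈ 54.099)
t = 26213 (t = 190586 - 1*164373 = 190586 - 164373 = 26213)
C(d, z) = 1/z
C(48, m) - t = 1/(4382/81) - 1*26213 = 81/4382 - 26213 = -114865285/4382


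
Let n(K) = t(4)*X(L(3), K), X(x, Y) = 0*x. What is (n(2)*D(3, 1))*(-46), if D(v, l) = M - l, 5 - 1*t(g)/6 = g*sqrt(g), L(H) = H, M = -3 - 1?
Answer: 0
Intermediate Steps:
M = -4
t(g) = 30 - 6*g**(3/2) (t(g) = 30 - 6*g*sqrt(g) = 30 - 6*g**(3/2))
X(x, Y) = 0
n(K) = 0 (n(K) = (30 - 6*4**(3/2))*0 = (30 - 6*8)*0 = (30 - 48)*0 = -18*0 = 0)
D(v, l) = -4 - l
(n(2)*D(3, 1))*(-46) = (0*(-4 - 1*1))*(-46) = (0*(-4 - 1))*(-46) = (0*(-5))*(-46) = 0*(-46) = 0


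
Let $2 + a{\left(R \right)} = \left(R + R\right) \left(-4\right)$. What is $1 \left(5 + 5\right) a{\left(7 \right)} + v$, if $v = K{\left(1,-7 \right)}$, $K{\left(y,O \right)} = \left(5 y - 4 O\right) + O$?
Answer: $-554$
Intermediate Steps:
$a{\left(R \right)} = -2 - 8 R$ ($a{\left(R \right)} = -2 + \left(R + R\right) \left(-4\right) = -2 + 2 R \left(-4\right) = -2 - 8 R$)
$K{\left(y,O \right)} = - 3 O + 5 y$ ($K{\left(y,O \right)} = \left(- 4 O + 5 y\right) + O = - 3 O + 5 y$)
$v = 26$ ($v = \left(-3\right) \left(-7\right) + 5 \cdot 1 = 21 + 5 = 26$)
$1 \left(5 + 5\right) a{\left(7 \right)} + v = 1 \left(5 + 5\right) \left(-2 - 56\right) + 26 = 1 \cdot 10 \left(-2 - 56\right) + 26 = 10 \left(-58\right) + 26 = -580 + 26 = -554$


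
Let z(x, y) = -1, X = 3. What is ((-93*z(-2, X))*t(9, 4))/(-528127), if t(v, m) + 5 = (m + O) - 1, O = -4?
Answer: 558/528127 ≈ 0.0010566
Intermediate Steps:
t(v, m) = -10 + m (t(v, m) = -5 + ((m - 4) - 1) = -5 + ((-4 + m) - 1) = -5 + (-5 + m) = -10 + m)
((-93*z(-2, X))*t(9, 4))/(-528127) = ((-93*(-1))*(-10 + 4))/(-528127) = (93*(-6))*(-1/528127) = -558*(-1/528127) = 558/528127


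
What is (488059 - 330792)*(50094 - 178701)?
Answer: -20225637069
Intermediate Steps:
(488059 - 330792)*(50094 - 178701) = 157267*(-128607) = -20225637069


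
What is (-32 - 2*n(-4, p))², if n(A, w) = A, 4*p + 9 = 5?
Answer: 576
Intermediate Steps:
p = -1 (p = -9/4 + (¼)*5 = -9/4 + 5/4 = -1)
(-32 - 2*n(-4, p))² = (-32 - 2*(-4))² = (-32 + 8)² = (-24)² = 576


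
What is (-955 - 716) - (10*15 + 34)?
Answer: -1855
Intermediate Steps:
(-955 - 716) - (10*15 + 34) = -1671 - (150 + 34) = -1671 - 1*184 = -1671 - 184 = -1855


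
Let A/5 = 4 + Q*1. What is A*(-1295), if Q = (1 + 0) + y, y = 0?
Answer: -32375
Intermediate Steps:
Q = 1 (Q = (1 + 0) + 0 = 1 + 0 = 1)
A = 25 (A = 5*(4 + 1*1) = 5*(4 + 1) = 5*5 = 25)
A*(-1295) = 25*(-1295) = -32375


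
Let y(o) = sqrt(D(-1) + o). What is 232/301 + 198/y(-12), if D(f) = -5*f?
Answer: 232/301 - 198*I*sqrt(7)/7 ≈ 0.77076 - 74.837*I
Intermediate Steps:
y(o) = sqrt(5 + o) (y(o) = sqrt(-5*(-1) + o) = sqrt(5 + o))
232/301 + 198/y(-12) = 232/301 + 198/(sqrt(5 - 12)) = 232*(1/301) + 198/(sqrt(-7)) = 232/301 + 198/((I*sqrt(7))) = 232/301 + 198*(-I*sqrt(7)/7) = 232/301 - 198*I*sqrt(7)/7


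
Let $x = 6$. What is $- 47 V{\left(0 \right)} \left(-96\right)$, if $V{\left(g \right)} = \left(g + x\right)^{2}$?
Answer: $162432$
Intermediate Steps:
$V{\left(g \right)} = \left(6 + g\right)^{2}$ ($V{\left(g \right)} = \left(g + 6\right)^{2} = \left(6 + g\right)^{2}$)
$- 47 V{\left(0 \right)} \left(-96\right) = - 47 \left(6 + 0\right)^{2} \left(-96\right) = - 47 \cdot 6^{2} \left(-96\right) = \left(-47\right) 36 \left(-96\right) = \left(-1692\right) \left(-96\right) = 162432$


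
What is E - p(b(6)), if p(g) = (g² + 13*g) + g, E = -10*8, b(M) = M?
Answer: -200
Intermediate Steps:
E = -80
p(g) = g² + 14*g
E - p(b(6)) = -80 - 6*(14 + 6) = -80 - 6*20 = -80 - 1*120 = -80 - 120 = -200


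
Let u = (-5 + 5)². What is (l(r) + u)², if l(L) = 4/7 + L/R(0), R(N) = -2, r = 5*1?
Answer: 729/196 ≈ 3.7194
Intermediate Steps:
r = 5
u = 0 (u = 0² = 0)
l(L) = 4/7 - L/2 (l(L) = 4/7 + L/(-2) = 4*(⅐) + L*(-½) = 4/7 - L/2)
(l(r) + u)² = ((4/7 - ½*5) + 0)² = ((4/7 - 5/2) + 0)² = (-27/14 + 0)² = (-27/14)² = 729/196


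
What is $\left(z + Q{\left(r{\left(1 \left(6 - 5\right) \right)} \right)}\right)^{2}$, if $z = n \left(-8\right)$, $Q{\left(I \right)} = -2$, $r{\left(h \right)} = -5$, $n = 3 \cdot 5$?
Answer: $14884$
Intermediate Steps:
$n = 15$
$z = -120$ ($z = 15 \left(-8\right) = -120$)
$\left(z + Q{\left(r{\left(1 \left(6 - 5\right) \right)} \right)}\right)^{2} = \left(-120 - 2\right)^{2} = \left(-122\right)^{2} = 14884$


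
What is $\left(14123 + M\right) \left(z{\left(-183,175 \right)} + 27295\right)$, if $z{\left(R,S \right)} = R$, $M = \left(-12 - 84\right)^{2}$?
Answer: $632766968$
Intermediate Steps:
$M = 9216$ ($M = \left(-96\right)^{2} = 9216$)
$\left(14123 + M\right) \left(z{\left(-183,175 \right)} + 27295\right) = \left(14123 + 9216\right) \left(-183 + 27295\right) = 23339 \cdot 27112 = 632766968$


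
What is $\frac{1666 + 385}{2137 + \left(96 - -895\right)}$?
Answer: $\frac{2051}{3128} \approx 0.65569$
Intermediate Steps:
$\frac{1666 + 385}{2137 + \left(96 - -895\right)} = \frac{2051}{2137 + \left(96 + 895\right)} = \frac{2051}{2137 + 991} = \frac{2051}{3128}$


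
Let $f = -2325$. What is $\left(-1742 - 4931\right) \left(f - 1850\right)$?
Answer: $27859775$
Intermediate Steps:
$\left(-1742 - 4931\right) \left(f - 1850\right) = \left(-1742 - 4931\right) \left(-2325 - 1850\right) = \left(-6673\right) \left(-4175\right) = 27859775$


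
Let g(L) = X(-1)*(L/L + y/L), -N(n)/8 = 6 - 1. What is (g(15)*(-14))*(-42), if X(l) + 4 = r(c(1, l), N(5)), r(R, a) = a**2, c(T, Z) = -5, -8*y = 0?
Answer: 938448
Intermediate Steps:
y = 0 (y = -1/8*0 = 0)
N(n) = -40 (N(n) = -8*(6 - 1) = -8*5 = -40)
X(l) = 1596 (X(l) = -4 + (-40)**2 = -4 + 1600 = 1596)
g(L) = 1596 (g(L) = 1596*(L/L + 0/L) = 1596*(1 + 0) = 1596*1 = 1596)
(g(15)*(-14))*(-42) = (1596*(-14))*(-42) = -22344*(-42) = 938448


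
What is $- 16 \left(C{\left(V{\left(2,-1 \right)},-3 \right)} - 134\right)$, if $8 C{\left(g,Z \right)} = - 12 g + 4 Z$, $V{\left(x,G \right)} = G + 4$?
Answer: $2240$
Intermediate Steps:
$V{\left(x,G \right)} = 4 + G$
$C{\left(g,Z \right)} = \frac{Z}{2} - \frac{3 g}{2}$ ($C{\left(g,Z \right)} = \frac{- 12 g + 4 Z}{8} = \frac{Z}{2} - \frac{3 g}{2}$)
$- 16 \left(C{\left(V{\left(2,-1 \right)},-3 \right)} - 134\right) = - 16 \left(\left(\frac{1}{2} \left(-3\right) - \frac{3 \left(4 - 1\right)}{2}\right) - 134\right) = - 16 \left(\left(- \frac{3}{2} - \frac{9}{2}\right) - 134\right) = - 16 \left(-6 - 134\right) = \left(-16\right) \left(-140\right) = 2240$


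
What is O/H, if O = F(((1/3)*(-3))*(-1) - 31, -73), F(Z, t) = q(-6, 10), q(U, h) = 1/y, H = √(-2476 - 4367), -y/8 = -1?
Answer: -I*√6843/54744 ≈ -0.0015111*I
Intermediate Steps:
y = 8 (y = -8*(-1) = 8)
H = I*√6843 (H = √(-6843) = I*√6843 ≈ 82.722*I)
q(U, h) = ⅛ (q(U, h) = 1/8 = ⅛)
F(Z, t) = ⅛
O = ⅛ ≈ 0.12500
O/H = 1/(8*((I*√6843))) = (-I*√6843/6843)/8 = -I*√6843/54744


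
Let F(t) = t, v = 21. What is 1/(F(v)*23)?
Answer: 1/483 ≈ 0.0020704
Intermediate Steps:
1/(F(v)*23) = 1/(21*23) = 1/483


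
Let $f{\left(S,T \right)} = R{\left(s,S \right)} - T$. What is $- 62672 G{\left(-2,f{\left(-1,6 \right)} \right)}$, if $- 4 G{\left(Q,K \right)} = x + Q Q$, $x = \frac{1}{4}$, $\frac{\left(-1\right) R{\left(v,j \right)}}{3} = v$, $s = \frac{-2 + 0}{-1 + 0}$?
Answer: $66589$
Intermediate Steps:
$s = 2$ ($s = - \frac{2}{-1} = \left(-2\right) \left(-1\right) = 2$)
$R{\left(v,j \right)} = - 3 v$
$x = \frac{1}{4} \approx 0.25$
$f{\left(S,T \right)} = -6 - T$ ($f{\left(S,T \right)} = \left(-3\right) 2 - T = -6 - T$)
$G{\left(Q,K \right)} = - \frac{1}{16} - \frac{Q^{2}}{4}$ ($G{\left(Q,K \right)} = - \frac{\frac{1}{4} + Q Q}{4} = - \frac{\frac{1}{4} + Q^{2}}{4} = - \frac{1}{16} - \frac{Q^{2}}{4}$)
$- 62672 G{\left(-2,f{\left(-1,6 \right)} \right)} = - 62672 \left(- \frac{1}{16} - \frac{\left(-2\right)^{2}}{4}\right) = - 62672 \left(- \frac{1}{16} - 1\right) = \left(-62672\right) \left(- \frac{17}{16}\right) = 66589$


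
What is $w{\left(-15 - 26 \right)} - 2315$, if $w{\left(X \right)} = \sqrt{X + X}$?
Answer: $-2315 + i \sqrt{82} \approx -2315.0 + 9.0554 i$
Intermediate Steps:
$w{\left(X \right)} = \sqrt{2} \sqrt{X}$ ($w{\left(X \right)} = \sqrt{2 X} = \sqrt{2} \sqrt{X}$)
$w{\left(-15 - 26 \right)} - 2315 = \sqrt{2} \sqrt{-15 - 26} - 2315 = \sqrt{2} \sqrt{-41} - 2315 = \sqrt{2} i \sqrt{41} - 2315 = i \sqrt{82} - 2315 = -2315 + i \sqrt{82}$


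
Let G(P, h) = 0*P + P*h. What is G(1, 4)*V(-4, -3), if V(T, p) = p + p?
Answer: -24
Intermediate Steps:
V(T, p) = 2*p
G(P, h) = P*h (G(P, h) = 0 + P*h = P*h)
G(1, 4)*V(-4, -3) = (1*4)*(2*(-3)) = 4*(-6) = -24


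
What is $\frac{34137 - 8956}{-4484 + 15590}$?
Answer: $\frac{25181}{11106} \approx 2.2673$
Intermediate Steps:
$\frac{34137 - 8956}{-4484 + 15590} = \frac{25181}{11106}$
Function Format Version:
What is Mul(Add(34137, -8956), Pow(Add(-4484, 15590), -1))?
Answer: Rational(25181, 11106) ≈ 2.2673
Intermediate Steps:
Mul(Add(34137, -8956), Pow(Add(-4484, 15590), -1)) = Mul(25181, Pow(11106, -1)) = Mul(25181, Rational(1, 11106)) = Rational(25181, 11106)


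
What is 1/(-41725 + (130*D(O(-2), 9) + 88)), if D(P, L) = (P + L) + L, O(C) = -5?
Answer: -1/39947 ≈ -2.5033e-5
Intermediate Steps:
D(P, L) = P + 2*L (D(P, L) = (L + P) + L = P + 2*L)
1/(-41725 + (130*D(O(-2), 9) + 88)) = 1/(-41725 + (130*(-5 + 2*9) + 88)) = 1/(-41725 + (130*(-5 + 18) + 88)) = 1/(-41725 + (130*13 + 88)) = 1/(-41725 + (1690 + 88)) = 1/(-41725 + 1778) = 1/(-39947) = -1/39947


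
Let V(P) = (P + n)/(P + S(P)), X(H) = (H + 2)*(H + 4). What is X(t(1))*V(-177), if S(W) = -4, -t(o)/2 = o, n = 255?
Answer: 0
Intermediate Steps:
t(o) = -2*o
X(H) = (2 + H)*(4 + H)
V(P) = (255 + P)/(-4 + P) (V(P) = (P + 255)/(P - 4) = (255 + P)/(-4 + P))
X(t(1))*V(-177) = (8 + (-2*1)² + 6*(-2*1))*((255 - 177)/(-4 - 177)) = (8 + (-2)² + 6*(-2))*(78/(-181)) = (8 + 4 - 12)*(-1/181*78) = 0*(-78/181) = 0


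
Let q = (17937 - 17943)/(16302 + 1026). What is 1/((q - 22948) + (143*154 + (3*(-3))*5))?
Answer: -2888/2804249 ≈ -0.0010299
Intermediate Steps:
q = -1/2888 (q = -6/17328 = -6*1/17328 = -1/2888 ≈ -0.00034626)
1/((q - 22948) + (143*154 + (3*(-3))*5)) = 1/((-1/2888 - 22948) + (143*154 + (3*(-3))*5)) = 1/(-66273825/2888 + (22022 - 9*5)) = 1/(-66273825/2888 + (22022 - 45)) = 1/(-66273825/2888 + 21977) = 1/(-2804249/2888) = -2888/2804249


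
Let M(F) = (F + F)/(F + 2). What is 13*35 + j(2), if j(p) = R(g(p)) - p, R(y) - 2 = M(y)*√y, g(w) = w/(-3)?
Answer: 455 - I*√6/3 ≈ 455.0 - 0.8165*I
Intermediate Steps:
g(w) = -w/3 (g(w) = w*(-⅓) = -w/3)
M(F) = 2*F/(2 + F) (M(F) = (2*F)/(2 + F) = 2*F/(2 + F))
R(y) = 2 + 2*y^(3/2)/(2 + y) (R(y) = 2 + (2*y/(2 + y))*√y = 2 + 2*y^(3/2)/(2 + y))
j(p) = -p + 2*(2 - p/3 + √3*(-p)^(3/2)/9)/(2 - p/3) (j(p) = 2*(2 - p/3 + (-p/3)^(3/2))/(2 - p/3) - p = 2*(2 - p/3 + √3*(-p)^(3/2)/9)/(2 - p/3) - p = -p + 2*(2 - p/3 + √3*(-p)^(3/2)/9)/(2 - p/3))
13*35 + j(2) = 13*35 + ((-6 + 2)*(2 - 1*2) - 2*√3*(-1*2)^(3/2)/3)/(-6 + 2) = 455 + (-4*(2 - 2) - 2*√3*(-2)^(3/2)/3)/(-4) = 455 - (-4*0 - 2*√3*(-2*I*√2)/3)/4 = 455 - (0 + 4*I*√6/3)/4 = 455 - I*√6/3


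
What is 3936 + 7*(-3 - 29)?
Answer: 3712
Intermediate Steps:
3936 + 7*(-3 - 29) = 3936 + 7*(-32) = 3936 - 224 = 3712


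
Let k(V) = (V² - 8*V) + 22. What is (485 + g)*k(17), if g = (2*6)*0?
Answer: 84875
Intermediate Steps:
k(V) = 22 + V² - 8*V
g = 0 (g = 12*0 = 0)
(485 + g)*k(17) = (485 + 0)*(22 + 17² - 8*17) = 485*(22 + 289 - 136) = 485*175 = 84875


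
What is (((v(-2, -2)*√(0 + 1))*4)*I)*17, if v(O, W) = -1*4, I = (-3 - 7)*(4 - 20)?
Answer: -43520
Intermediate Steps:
I = 160 (I = -10*(-16) = 160)
v(O, W) = -4
(((v(-2, -2)*√(0 + 1))*4)*I)*17 = ((-4*√(0 + 1)*4)*160)*17 = ((-4*√1*4)*160)*17 = ((-4*1*4)*160)*17 = (-4*4*160)*17 = -16*160*17 = -2560*17 = -43520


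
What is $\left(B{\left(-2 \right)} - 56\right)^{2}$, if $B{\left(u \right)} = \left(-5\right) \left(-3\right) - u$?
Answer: $1521$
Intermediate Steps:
$B{\left(u \right)} = 15 - u$
$\left(B{\left(-2 \right)} - 56\right)^{2} = \left(\left(15 - -2\right) - 56\right)^{2} = \left(\left(15 + 2\right) - 56\right)^{2} = \left(17 - 56\right)^{2} = \left(-39\right)^{2} = 1521$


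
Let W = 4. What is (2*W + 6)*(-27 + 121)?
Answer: 1316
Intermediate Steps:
(2*W + 6)*(-27 + 121) = (2*4 + 6)*(-27 + 121) = (8 + 6)*94 = 14*94 = 1316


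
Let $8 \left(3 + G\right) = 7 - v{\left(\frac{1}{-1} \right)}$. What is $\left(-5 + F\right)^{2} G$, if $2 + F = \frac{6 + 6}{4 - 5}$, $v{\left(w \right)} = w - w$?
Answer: $- \frac{6137}{8} \approx -767.13$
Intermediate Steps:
$v{\left(w \right)} = 0$
$G = - \frac{17}{8}$ ($G = -3 + \frac{7 - 0}{8} = -3 + \frac{7 + 0}{8} = -3 + \frac{1}{8} \cdot 7 = -3 + \frac{7}{8} = - \frac{17}{8} \approx -2.125$)
$F = -14$ ($F = -2 + \frac{6 + 6}{4 - 5} = -2 + \frac{12}{-1} = -2 + 12 \left(-1\right) = -2 - 12 = -14$)
$\left(-5 + F\right)^{2} G = \left(-5 - 14\right)^{2} \left(- \frac{17}{8}\right) = \left(-19\right)^{2} \left(- \frac{17}{8}\right) = 361 \left(- \frac{17}{8}\right) = - \frac{6137}{8}$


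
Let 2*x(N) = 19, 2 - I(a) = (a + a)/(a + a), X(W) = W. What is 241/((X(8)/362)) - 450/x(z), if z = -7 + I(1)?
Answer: 825199/76 ≈ 10858.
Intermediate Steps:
I(a) = 1 (I(a) = 2 - (a + a)/(a + a) = 2 - 2*a/(2*a) = 2 - 2*a*1/(2*a) = 2 - 1*1 = 2 - 1 = 1)
z = -6 (z = -7 + 1 = -6)
x(N) = 19/2 (x(N) = (½)*19 = 19/2)
241/((X(8)/362)) - 450/x(z) = 241/((8/362)) - 450/19/2 = 241/((8*(1/362))) - 450*2/19 = 241/(4/181) - 900/19 = 241*(181/4) - 900/19 = 43621/4 - 900/19 = 825199/76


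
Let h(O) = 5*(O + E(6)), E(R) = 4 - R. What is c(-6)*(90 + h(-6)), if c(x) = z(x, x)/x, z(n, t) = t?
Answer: 50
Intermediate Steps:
h(O) = -10 + 5*O (h(O) = 5*(O + (4 - 1*6)) = 5*(O + (4 - 6)) = 5*(O - 2) = 5*(-2 + O) = -10 + 5*O)
c(x) = 1 (c(x) = x/x = 1)
c(-6)*(90 + h(-6)) = 1*(90 + (-10 + 5*(-6))) = 1*(90 + (-10 - 30)) = 1*(90 - 40) = 1*50 = 50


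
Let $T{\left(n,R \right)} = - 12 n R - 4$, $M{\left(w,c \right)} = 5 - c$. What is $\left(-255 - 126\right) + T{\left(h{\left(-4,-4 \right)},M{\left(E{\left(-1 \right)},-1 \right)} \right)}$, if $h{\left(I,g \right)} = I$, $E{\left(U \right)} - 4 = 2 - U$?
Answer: $-97$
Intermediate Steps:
$E{\left(U \right)} = 6 - U$ ($E{\left(U \right)} = 4 - \left(-2 + U\right) = 6 - U$)
$T{\left(n,R \right)} = -4 - 12 R n$ ($T{\left(n,R \right)} = - 12 R n - 4 = -4 - 12 R n$)
$\left(-255 - 126\right) + T{\left(h{\left(-4,-4 \right)},M{\left(E{\left(-1 \right)},-1 \right)} \right)} = \left(-255 - 126\right) - \left(4 + 12 \left(5 - -1\right) \left(-4\right)\right) = -381 - \left(4 + 12 \left(5 + 1\right) \left(-4\right)\right) = -381 - \left(4 + 72 \left(-4\right)\right) = -381 + \left(-4 + 288\right) = -381 + 284 = -97$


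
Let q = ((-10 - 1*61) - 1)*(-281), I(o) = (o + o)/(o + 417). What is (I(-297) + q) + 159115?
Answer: 3586841/20 ≈ 1.7934e+5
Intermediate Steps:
I(o) = 2*o/(417 + o) (I(o) = (2*o)/(417 + o) = 2*o/(417 + o))
q = 20232 (q = ((-10 - 61) - 1)*(-281) = (-71 - 1)*(-281) = -72*(-281) = 20232)
(I(-297) + q) + 159115 = (2*(-297)/(417 - 297) + 20232) + 159115 = (2*(-297)/120 + 20232) + 159115 = (2*(-297)*(1/120) + 20232) + 159115 = (-99/20 + 20232) + 159115 = 404541/20 + 159115 = 3586841/20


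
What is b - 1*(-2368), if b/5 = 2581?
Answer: 15273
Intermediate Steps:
b = 12905 (b = 5*2581 = 12905)
b - 1*(-2368) = 12905 - 1*(-2368) = 12905 + 2368 = 15273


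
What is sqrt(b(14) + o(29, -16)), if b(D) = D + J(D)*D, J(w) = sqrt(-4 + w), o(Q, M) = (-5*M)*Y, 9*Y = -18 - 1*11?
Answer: sqrt(-2194 + 126*sqrt(10))/3 ≈ 14.125*I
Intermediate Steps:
Y = -29/9 (Y = (-18 - 1*11)/9 = (-18 - 11)/9 = (1/9)*(-29) = -29/9 ≈ -3.2222)
o(Q, M) = 145*M/9 (o(Q, M) = -5*M*(-29/9) = 145*M/9)
b(D) = D + D*sqrt(-4 + D) (b(D) = D + sqrt(-4 + D)*D = D + D*sqrt(-4 + D))
sqrt(b(14) + o(29, -16)) = sqrt(14*(1 + sqrt(-4 + 14)) + (145/9)*(-16)) = sqrt(14*(1 + sqrt(10)) - 2320/9) = sqrt((14 + 14*sqrt(10)) - 2320/9) = sqrt(-2194/9 + 14*sqrt(10))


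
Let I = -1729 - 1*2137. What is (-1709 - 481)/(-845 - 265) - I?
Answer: 143115/37 ≈ 3868.0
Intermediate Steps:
I = -3866 (I = -1729 - 2137 = -3866)
(-1709 - 481)/(-845 - 265) - I = (-1709 - 481)/(-845 - 265) - 1*(-3866) = -2190/(-1110) + 3866 = -2190*(-1/1110) + 3866 = 73/37 + 3866 = 143115/37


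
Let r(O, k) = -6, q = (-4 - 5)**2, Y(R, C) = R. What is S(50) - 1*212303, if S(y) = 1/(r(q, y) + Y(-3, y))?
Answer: -1910728/9 ≈ -2.1230e+5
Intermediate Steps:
q = 81 (q = (-9)**2 = 81)
S(y) = -1/9 (S(y) = 1/(-6 - 3) = 1/(-9) = -1/9)
S(50) - 1*212303 = -1/9 - 1*212303 = -1/9 - 212303 = -1910728/9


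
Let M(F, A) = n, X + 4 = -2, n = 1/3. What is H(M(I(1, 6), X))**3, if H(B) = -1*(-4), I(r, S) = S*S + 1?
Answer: 64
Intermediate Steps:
I(r, S) = 1 + S**2 (I(r, S) = S**2 + 1 = 1 + S**2)
n = 1/3 ≈ 0.33333
X = -6 (X = -4 - 2 = -6)
M(F, A) = 1/3
H(B) = 4
H(M(I(1, 6), X))**3 = 4**3 = 64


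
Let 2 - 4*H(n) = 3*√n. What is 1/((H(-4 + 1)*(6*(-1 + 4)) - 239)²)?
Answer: 4/(460 + 27*I*√3)² ≈ 1.8327e-5 - 3.7654e-6*I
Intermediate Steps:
H(n) = ½ - 3*√n/4
1/((H(-4 + 1)*(6*(-1 + 4)) - 239)²) = 1/(((½ - 3*√(-4 + 1)/4)*(6*(-1 + 4)) - 239)²) = 1/(((½ - 3*I*√3/4)*(6*3) - 239)²) = 1/(((½ - 3*I*√3/4)*18 - 239)²) = 1/(((9 - 27*I*√3/2) - 239)²) = 1/((-230 - 27*I*√3/2)²) = (-230 - 27*I*√3/2)⁻²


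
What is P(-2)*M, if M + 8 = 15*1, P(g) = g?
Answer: -14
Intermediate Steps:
M = 7 (M = -8 + 15*1 = -8 + 15 = 7)
P(-2)*M = -2*7 = -14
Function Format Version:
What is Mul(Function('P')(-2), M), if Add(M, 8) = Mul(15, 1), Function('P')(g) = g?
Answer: -14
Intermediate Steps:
M = 7 (M = Add(-8, Mul(15, 1)) = Add(-8, 15) = 7)
Mul(Function('P')(-2), M) = Mul(-2, 7) = -14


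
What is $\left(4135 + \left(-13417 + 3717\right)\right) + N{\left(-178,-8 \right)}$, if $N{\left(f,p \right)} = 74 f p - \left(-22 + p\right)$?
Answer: $99841$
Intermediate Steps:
$N{\left(f,p \right)} = 22 - p + 74 f p$ ($N{\left(f,p \right)} = 74 f p - \left(-22 + p\right) = 22 - p + 74 f p$)
$\left(4135 + \left(-13417 + 3717\right)\right) + N{\left(-178,-8 \right)} = \left(4135 + \left(-13417 + 3717\right)\right) + \left(22 - -8 + 74 \left(-178\right) \left(-8\right)\right) = \left(4135 - 9700\right) + \left(22 + 8 + 105376\right) = -5565 + 105406 = 99841$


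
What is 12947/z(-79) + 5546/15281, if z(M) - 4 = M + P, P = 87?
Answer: 3354401/3108 ≈ 1079.3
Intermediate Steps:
z(M) = 91 + M (z(M) = 4 + (M + 87) = 4 + (87 + M) = 91 + M)
12947/z(-79) + 5546/15281 = 12947/(91 - 79) + 5546/15281 = 12947/12 + 5546*(1/15281) = 12947*(1/12) + 94/259 = 12947/12 + 94/259 = 3354401/3108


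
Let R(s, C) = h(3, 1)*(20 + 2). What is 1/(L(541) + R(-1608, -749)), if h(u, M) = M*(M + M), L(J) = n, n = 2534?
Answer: 1/2578 ≈ 0.00038790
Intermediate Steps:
L(J) = 2534
h(u, M) = 2*M² (h(u, M) = M*(2*M) = 2*M²)
R(s, C) = 44 (R(s, C) = (2*1²)*(20 + 2) = (2*1)*22 = 2*22 = 44)
1/(L(541) + R(-1608, -749)) = 1/(2534 + 44) = 1/2578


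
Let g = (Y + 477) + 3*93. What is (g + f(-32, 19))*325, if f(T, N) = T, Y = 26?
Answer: 243750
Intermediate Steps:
g = 782 (g = (26 + 477) + 3*93 = 503 + 279 = 782)
(g + f(-32, 19))*325 = (782 - 32)*325 = 750*325 = 243750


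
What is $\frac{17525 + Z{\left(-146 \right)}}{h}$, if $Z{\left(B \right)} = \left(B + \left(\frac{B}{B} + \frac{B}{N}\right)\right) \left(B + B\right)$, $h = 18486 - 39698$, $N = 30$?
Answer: $- \frac{919291}{318180} \approx -2.8892$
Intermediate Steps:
$h = -21212$ ($h = 18486 - 39698 = -21212$)
$Z{\left(B \right)} = 2 B \left(1 + \frac{31 B}{30}\right)$ ($Z{\left(B \right)} = \left(B + \left(\frac{B}{B} + \frac{B}{30}\right)\right) \left(B + B\right) = \left(B + \left(1 + B \frac{1}{30}\right)\right) 2 B = \left(B + \left(1 + \frac{B}{30}\right)\right) 2 B = \left(1 + \frac{31 B}{30}\right) 2 B = 2 B \left(1 + \frac{31 B}{30}\right)$)
$\frac{17525 + Z{\left(-146 \right)}}{h} = \frac{17525 + \frac{1}{15} \left(-146\right) \left(30 + 31 \left(-146\right)\right)}{-21212} = \left(17525 + \frac{1}{15} \left(-146\right) \left(30 - 4526\right)\right) \left(- \frac{1}{21212}\right) = \left(17525 + \frac{1}{15} \left(-146\right) \left(-4496\right)\right) \left(- \frac{1}{21212}\right) = \left(17525 + \frac{656416}{15}\right) \left(- \frac{1}{21212}\right) = \frac{919291}{15} \left(- \frac{1}{21212}\right) = - \frac{919291}{318180}$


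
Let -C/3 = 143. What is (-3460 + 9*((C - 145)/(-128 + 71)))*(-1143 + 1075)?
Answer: 4353224/19 ≈ 2.2912e+5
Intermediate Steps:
C = -429 (C = -3*143 = -429)
(-3460 + 9*((C - 145)/(-128 + 71)))*(-1143 + 1075) = (-3460 + 9*((-429 - 145)/(-128 + 71)))*(-1143 + 1075) = (-3460 + 9*(-574/(-57)))*(-68) = (-3460 + 9*(-574*(-1/57)))*(-68) = (-3460 + 9*(574/57))*(-68) = (-3460 + 1722/19)*(-68) = -64018/19*(-68) = 4353224/19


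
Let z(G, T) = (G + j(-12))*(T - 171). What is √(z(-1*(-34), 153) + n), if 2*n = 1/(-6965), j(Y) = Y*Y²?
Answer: √5916817076870/13930 ≈ 174.62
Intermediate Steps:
j(Y) = Y³
n = -1/13930 (n = (½)/(-6965) = (½)*(-1/6965) = -1/13930 ≈ -7.1788e-5)
z(G, T) = (-1728 + G)*(-171 + T) (z(G, T) = (G + (-12)³)*(T - 171) = (G - 1728)*(-171 + T) = (-1728 + G)*(-171 + T))
√(z(-1*(-34), 153) + n) = √((295488 - 1728*153 - (-171)*(-34) - 1*(-34)*153) - 1/13930) = √((295488 - 264384 - 171*34 + 34*153) - 1/13930) = √((295488 - 264384 - 5814 + 5202) - 1/13930) = √(30492 - 1/13930) = √(424753559/13930) = √5916817076870/13930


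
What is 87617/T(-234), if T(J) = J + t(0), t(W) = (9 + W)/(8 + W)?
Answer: -700936/1863 ≈ -376.24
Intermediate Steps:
t(W) = (9 + W)/(8 + W)
T(J) = 9/8 + J (T(J) = J + (9 + 0)/(8 + 0) = J + 9/8 = 9/8 + J)
87617/T(-234) = 87617/(9/8 - 234) = 87617/(-1863/8) = 87617*(-8/1863) = -700936/1863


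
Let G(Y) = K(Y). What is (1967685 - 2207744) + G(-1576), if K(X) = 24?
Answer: -240035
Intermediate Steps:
G(Y) = 24
(1967685 - 2207744) + G(-1576) = (1967685 - 2207744) + 24 = -240059 + 24 = -240035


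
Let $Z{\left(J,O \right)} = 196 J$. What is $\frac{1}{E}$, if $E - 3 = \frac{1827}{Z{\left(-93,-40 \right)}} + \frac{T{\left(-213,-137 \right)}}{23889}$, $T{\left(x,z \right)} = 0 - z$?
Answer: $\frac{20735652}{60247529} \approx 0.34417$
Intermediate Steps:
$T{\left(x,z \right)} = - z$
$E = \frac{60247529}{20735652}$ ($E = 3 + \left(\frac{1827}{196 \left(-93\right)} + \frac{\left(-1\right) \left(-137\right)}{23889}\right) = 3 + \left(\frac{1827}{-18228} + 137 \cdot \frac{1}{23889}\right) = 3 + \left(1827 \left(- \frac{1}{18228}\right) + \frac{137}{23889}\right) = 3 + \left(- \frac{87}{868} + \frac{137}{23889}\right) = 3 - \frac{1959427}{20735652} = \frac{60247529}{20735652} \approx 2.9055$)
$\frac{1}{E} = \frac{1}{\frac{60247529}{20735652}} = \frac{20735652}{60247529}$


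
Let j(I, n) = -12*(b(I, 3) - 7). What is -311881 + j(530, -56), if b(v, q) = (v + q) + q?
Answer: -318229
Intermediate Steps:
b(v, q) = v + 2*q (b(v, q) = (q + v) + q = v + 2*q)
j(I, n) = 12 - 12*I (j(I, n) = -12*((I + 2*3) - 7) = -12*((I + 6) - 7) = -12*((6 + I) - 7) = -12*(-1 + I) = 12 - 12*I)
-311881 + j(530, -56) = -311881 + (12 - 12*530) = -311881 + (12 - 6360) = -311881 - 6348 = -318229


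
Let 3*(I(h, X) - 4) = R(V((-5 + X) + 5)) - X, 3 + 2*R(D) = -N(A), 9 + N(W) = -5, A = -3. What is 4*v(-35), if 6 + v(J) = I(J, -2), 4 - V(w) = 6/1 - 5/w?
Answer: 2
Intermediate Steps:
V(w) = -2 + 5/w (V(w) = 4 - (6/1 - 5/w) = 4 - (6*1 - 5/w) = 4 - (6 - 5/w) = 4 + (-6 + 5/w) = -2 + 5/w)
N(W) = -14 (N(W) = -9 - 5 = -14)
R(D) = 11/2 (R(D) = -3/2 + (-1*(-14))/2 = -3/2 + (½)*14 = -3/2 + 7 = 11/2)
I(h, X) = 35/6 - X/3 (I(h, X) = 4 + (11/2 - X)/3 = 4 + (11/6 - X/3) = 35/6 - X/3)
v(J) = ½ (v(J) = -6 + (35/6 - ⅓*(-2)) = -6 + (35/6 + ⅔) = -6 + 13/2 = ½)
4*v(-35) = 4*(½) = 2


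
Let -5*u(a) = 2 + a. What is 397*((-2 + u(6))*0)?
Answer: 0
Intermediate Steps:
u(a) = -⅖ - a/5 (u(a) = -(2 + a)/5 = -⅖ - a/5)
397*((-2 + u(6))*0) = 397*((-2 + (-⅖ - ⅕*6))*0) = 397*((-2 + (-⅖ - 6/5))*0) = 397*((-2 - 8/5)*0) = 397*(-18/5*0) = 397*0 = 0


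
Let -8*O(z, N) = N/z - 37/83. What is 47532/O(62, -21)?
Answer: 1956797376/4037 ≈ 4.8472e+5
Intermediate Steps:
O(z, N) = 37/664 - N/(8*z) (O(z, N) = -(N/z - 37/83)/8 = -(-37/83 + N/z)/8 = 37/664 - N/(8*z))
47532/O(62, -21) = 47532/(37/664 - 1/8*(-21)/62) = 47532/(37/664 - 1/8*(-21)*1/62) = 47532/(37/664 + 21/496) = 47532/(4037/41168) = 47532*(41168/4037) = 1956797376/4037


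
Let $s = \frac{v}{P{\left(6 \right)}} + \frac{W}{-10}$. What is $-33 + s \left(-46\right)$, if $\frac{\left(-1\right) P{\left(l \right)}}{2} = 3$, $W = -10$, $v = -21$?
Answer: $-240$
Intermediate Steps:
$P{\left(l \right)} = -6$ ($P{\left(l \right)} = \left(-2\right) 3 = -6$)
$s = \frac{9}{2}$ ($s = - \frac{21}{-6} - \frac{10}{-10} = \left(-21\right) \left(- \frac{1}{6}\right) - -1 = \frac{7}{2} + 1 = \frac{9}{2} \approx 4.5$)
$-33 + s \left(-46\right) = -33 + \frac{9}{2} \left(-46\right) = -33 - 207 = -240$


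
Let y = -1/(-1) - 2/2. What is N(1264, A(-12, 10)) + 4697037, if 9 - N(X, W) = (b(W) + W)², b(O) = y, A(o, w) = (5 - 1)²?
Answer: 4696790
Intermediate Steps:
A(o, w) = 16 (A(o, w) = 4² = 16)
y = 0 (y = -1*(-1) - 2*½ = 1 - 1 = 0)
b(O) = 0
N(X, W) = 9 - W² (N(X, W) = 9 - (0 + W)² = 9 - W²)
N(1264, A(-12, 10)) + 4697037 = (9 - 1*16²) + 4697037 = (9 - 1*256) + 4697037 = (9 - 256) + 4697037 = -247 + 4697037 = 4696790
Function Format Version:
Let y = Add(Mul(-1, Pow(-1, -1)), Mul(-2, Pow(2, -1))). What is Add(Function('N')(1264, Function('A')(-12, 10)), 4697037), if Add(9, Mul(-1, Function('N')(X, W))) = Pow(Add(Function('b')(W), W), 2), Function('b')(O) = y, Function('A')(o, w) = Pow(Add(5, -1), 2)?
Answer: 4696790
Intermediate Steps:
Function('A')(o, w) = 16 (Function('A')(o, w) = Pow(4, 2) = 16)
y = 0 (y = Add(Mul(-1, -1), Mul(-2, Rational(1, 2))) = Add(1, -1) = 0)
Function('b')(O) = 0
Function('N')(X, W) = Add(9, Mul(-1, Pow(W, 2))) (Function('N')(X, W) = Add(9, Mul(-1, Pow(Add(0, W), 2))) = Add(9, Mul(-1, Pow(W, 2))))
Add(Function('N')(1264, Function('A')(-12, 10)), 4697037) = Add(Add(9, Mul(-1, Pow(16, 2))), 4697037) = Add(Add(9, Mul(-1, 256)), 4697037) = Add(Add(9, -256), 4697037) = Add(-247, 4697037) = 4696790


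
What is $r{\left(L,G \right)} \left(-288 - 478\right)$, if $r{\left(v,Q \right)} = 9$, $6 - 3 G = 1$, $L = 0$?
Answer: $-6894$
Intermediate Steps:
$G = \frac{5}{3}$ ($G = 2 - \frac{1}{3} = \frac{5}{3} \approx 1.6667$)
$r{\left(L,G \right)} \left(-288 - 478\right) = 9 \left(-288 - 478\right) = 9 \left(-766\right) = -6894$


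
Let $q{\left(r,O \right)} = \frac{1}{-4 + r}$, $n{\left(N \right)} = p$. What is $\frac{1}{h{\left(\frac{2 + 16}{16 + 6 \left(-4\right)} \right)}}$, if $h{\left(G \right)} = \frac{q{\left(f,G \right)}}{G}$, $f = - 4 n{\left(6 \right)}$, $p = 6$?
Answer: $63$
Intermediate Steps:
$n{\left(N \right)} = 6$
$f = -24$ ($f = \left(-4\right) 6 = -24$)
$h{\left(G \right)} = - \frac{1}{28 G}$ ($h{\left(G \right)} = \frac{1}{\left(-4 - 24\right) G} = \frac{1}{\left(-28\right) G} = - \frac{1}{28 G}$)
$\frac{1}{h{\left(\frac{2 + 16}{16 + 6 \left(-4\right)} \right)}} = \frac{1}{\left(- \frac{1}{28}\right) \frac{1}{\left(2 + 16\right) \frac{1}{16 + 6 \left(-4\right)}}} = \frac{1}{\left(- \frac{1}{28}\right) \frac{1}{18 \frac{1}{16 - 24}}} = \frac{1}{\left(- \frac{1}{28}\right) \frac{1}{18 \frac{1}{-8}}} = \frac{1}{\left(- \frac{1}{28}\right) \frac{1}{18 \left(- \frac{1}{8}\right)}} = \frac{1}{\left(- \frac{1}{28}\right) \frac{1}{- \frac{9}{4}}} = \frac{1}{\left(- \frac{1}{28}\right) \left(- \frac{4}{9}\right)} = \frac{1}{\frac{1}{63}} = 63$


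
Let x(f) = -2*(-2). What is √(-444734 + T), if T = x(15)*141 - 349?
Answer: 3*I*√49391 ≈ 666.72*I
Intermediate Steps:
x(f) = 4
T = 215 (T = 4*141 - 349 = 564 - 349 = 215)
√(-444734 + T) = √(-444734 + 215) = √(-444519) = 3*I*√49391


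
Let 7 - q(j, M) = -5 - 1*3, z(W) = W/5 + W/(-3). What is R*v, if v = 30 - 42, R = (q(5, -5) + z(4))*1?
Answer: -868/5 ≈ -173.60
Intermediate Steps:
z(W) = -2*W/15 (z(W) = W*(⅕) + W*(-⅓) = W/5 - W/3 = -2*W/15)
q(j, M) = 15 (q(j, M) = 7 - (-5 - 1*3) = 7 - (-5 - 3) = 7 - 1*(-8) = 7 + 8 = 15)
R = 217/15 (R = (15 - 2/15*4)*1 = (15 - 8/15)*1 = (217/15)*1 = 217/15 ≈ 14.467)
v = -12
R*v = (217/15)*(-12) = -868/5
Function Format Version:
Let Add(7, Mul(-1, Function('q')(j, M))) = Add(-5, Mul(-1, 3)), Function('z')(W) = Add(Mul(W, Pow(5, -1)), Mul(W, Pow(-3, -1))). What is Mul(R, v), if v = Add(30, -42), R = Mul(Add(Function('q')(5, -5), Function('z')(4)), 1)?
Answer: Rational(-868, 5) ≈ -173.60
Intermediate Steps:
Function('z')(W) = Mul(Rational(-2, 15), W) (Function('z')(W) = Add(Mul(W, Rational(1, 5)), Mul(W, Rational(-1, 3))) = Add(Mul(Rational(1, 5), W), Mul(Rational(-1, 3), W)) = Mul(Rational(-2, 15), W))
Function('q')(j, M) = 15 (Function('q')(j, M) = Add(7, Mul(-1, Add(-5, Mul(-1, 3)))) = Add(7, Mul(-1, Add(-5, -3))) = Add(7, Mul(-1, -8)) = Add(7, 8) = 15)
R = Rational(217, 15) (R = Mul(Add(15, Mul(Rational(-2, 15), 4)), 1) = Mul(Add(15, Rational(-8, 15)), 1) = Mul(Rational(217, 15), 1) = Rational(217, 15) ≈ 14.467)
v = -12
Mul(R, v) = Mul(Rational(217, 15), -12) = Rational(-868, 5)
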